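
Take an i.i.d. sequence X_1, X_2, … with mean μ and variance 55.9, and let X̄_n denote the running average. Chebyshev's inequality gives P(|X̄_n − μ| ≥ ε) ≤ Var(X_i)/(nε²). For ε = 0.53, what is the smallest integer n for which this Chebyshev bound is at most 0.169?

1178

Require 55.9/(n·0.53²) ≤ 0.169, i.e. n ≥ 55.9/(0.169·0.53²) = 1177.534.
The smallest integer n is 1178.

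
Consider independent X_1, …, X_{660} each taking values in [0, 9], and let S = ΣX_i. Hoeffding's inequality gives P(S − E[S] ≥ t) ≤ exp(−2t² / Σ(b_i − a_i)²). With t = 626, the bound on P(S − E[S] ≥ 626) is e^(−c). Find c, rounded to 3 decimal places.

14.661

Σ(b_i − a_i)² = 660·(9)² = 53460.
c = 2t²/53460 = 2·626²/53460 = 14.6605.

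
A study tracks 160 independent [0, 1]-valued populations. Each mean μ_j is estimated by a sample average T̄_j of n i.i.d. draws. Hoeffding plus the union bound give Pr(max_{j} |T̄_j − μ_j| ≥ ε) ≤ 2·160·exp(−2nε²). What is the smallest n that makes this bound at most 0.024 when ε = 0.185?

139

Need 2·160·exp(−2nε²) ≤ 0.024, i.e. exp(−2nε²) ≤ 0.024/320.
So 2nε² ≥ ln(320/0.024) = 9.498022.
Hence n ≥ 9.498022/(2·0.185²) = 138.759.
The smallest integer n is 139.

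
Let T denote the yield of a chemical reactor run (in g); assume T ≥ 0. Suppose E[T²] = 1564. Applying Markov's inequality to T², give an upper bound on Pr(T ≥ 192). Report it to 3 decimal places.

Since T ≥ 0, the event {T ≥ 192} is the same as {T² ≥ 36864}.
Markov's inequality applied to T² gives Pr(T² ≥ 36864) ≤ E[T²]/36864 = 1564/36864 = 0.0424.

0.042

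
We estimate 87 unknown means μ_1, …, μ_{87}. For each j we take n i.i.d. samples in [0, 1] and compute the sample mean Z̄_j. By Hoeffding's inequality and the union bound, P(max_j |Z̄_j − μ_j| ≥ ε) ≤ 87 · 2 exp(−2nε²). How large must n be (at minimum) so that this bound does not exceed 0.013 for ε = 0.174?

157

Need 2·87·exp(−2nε²) ≤ 0.013, i.e. exp(−2nε²) ≤ 0.013/174.
So 2nε² ≥ ln(174/0.013) = 9.501861.
Hence n ≥ 9.501861/(2·0.174²) = 156.921.
The smallest integer n is 157.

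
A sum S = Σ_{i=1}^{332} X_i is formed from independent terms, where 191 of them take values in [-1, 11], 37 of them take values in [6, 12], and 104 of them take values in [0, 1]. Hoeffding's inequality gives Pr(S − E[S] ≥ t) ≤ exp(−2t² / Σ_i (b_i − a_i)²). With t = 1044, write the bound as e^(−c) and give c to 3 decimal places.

75.324

Σ(b_i − a_i)² = 191·12² + 37·6² + 104·1² = 28940.
c = 2t² / 28940 = 2·1044² / 28940 = 75.3238.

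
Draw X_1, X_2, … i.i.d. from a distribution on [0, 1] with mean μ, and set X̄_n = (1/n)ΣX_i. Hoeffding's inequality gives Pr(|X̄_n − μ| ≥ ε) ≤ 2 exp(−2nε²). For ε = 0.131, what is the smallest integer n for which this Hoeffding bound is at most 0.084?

Require 2·exp(−2nε²) ≤ 0.084, i.e. 2nε² ≥ ln(2/0.084) = 3.170086.
So n ≥ 3.170086 / (2·0.131²) = 92.363.
The smallest integer n is 93.

93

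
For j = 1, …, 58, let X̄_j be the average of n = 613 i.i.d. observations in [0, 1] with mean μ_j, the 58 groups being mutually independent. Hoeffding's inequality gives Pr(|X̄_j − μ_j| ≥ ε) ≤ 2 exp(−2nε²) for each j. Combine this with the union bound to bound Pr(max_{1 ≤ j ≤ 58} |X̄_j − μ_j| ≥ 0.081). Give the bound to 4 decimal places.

Per-experiment Hoeffding bound: 2·exp(−2·613·0.081²) = 2·exp(−8.04379) = 0.00064218.
Union bound over 58 events: 58·0.00064218 = 0.03725.

0.0372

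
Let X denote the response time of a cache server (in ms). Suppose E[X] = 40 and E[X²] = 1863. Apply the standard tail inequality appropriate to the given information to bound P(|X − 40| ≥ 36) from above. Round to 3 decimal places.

0.203

The first two moments determine the variance, so Chebyshev's inequality is the sharpest standard bound available.
Var(X) = E[X²] − (E[X])² = 1863 − 1600 = 263.
Chebyshev's inequality: P(|X − μ| ≥ t) ≤ Var(X)/t² = 263/1296 = 0.2029.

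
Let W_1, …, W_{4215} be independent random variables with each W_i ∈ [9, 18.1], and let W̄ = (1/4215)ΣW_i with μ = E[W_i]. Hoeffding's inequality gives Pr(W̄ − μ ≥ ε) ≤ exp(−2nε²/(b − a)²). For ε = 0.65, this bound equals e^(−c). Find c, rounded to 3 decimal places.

c = 2nε²/(b − a)² = 2·4215·0.65² / 9.1² = 43.0102.

43.010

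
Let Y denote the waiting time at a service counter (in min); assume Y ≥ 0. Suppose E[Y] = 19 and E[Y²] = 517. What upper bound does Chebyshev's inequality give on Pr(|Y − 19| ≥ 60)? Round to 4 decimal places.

0.0433

Var(Y) = E[Y²] − (E[Y])² = 517 − 361 = 156.
Chebyshev's inequality: Pr(|Y − μ| ≥ t) ≤ Var(Y)/t² = 156/3600 = 0.0433.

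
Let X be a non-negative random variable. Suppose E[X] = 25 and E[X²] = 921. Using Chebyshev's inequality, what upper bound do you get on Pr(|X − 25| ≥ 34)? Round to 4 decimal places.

0.2561

Var(X) = E[X²] − (E[X])² = 921 − 625 = 296.
Chebyshev's inequality: Pr(|X − μ| ≥ t) ≤ Var(X)/t² = 296/1156 = 0.2561.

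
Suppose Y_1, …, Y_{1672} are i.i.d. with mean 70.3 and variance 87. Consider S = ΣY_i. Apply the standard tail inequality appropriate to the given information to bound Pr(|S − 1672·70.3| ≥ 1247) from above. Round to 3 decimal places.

With mean and variance of each term known, Chebyshev's inequality bounds the deviation of the sum (or sample mean).
Var(S) = n·Var(Y_i) = 1672·87 = 145464.
Chebyshev: Pr(|S − 1672·70.3| ≥ 1247) ≤ Var(S)/1247² = 145464/1555009 = 0.0935.

0.094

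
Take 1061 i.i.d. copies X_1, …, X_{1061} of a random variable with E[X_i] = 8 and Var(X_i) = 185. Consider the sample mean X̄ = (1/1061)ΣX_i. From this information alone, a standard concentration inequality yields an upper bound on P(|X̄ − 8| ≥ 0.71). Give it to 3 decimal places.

With mean and variance of each term known, Chebyshev's inequality bounds the deviation of the sum (or sample mean).
Var(X̄) = Var(X_i)/n = 185/1061 = 0.17436.
Chebyshev: P(|X̄ − 8| ≥ 0.71) ≤ Var(X̄)/(0.71)² = 185/(1061·0.71²) = 0.3459.

0.346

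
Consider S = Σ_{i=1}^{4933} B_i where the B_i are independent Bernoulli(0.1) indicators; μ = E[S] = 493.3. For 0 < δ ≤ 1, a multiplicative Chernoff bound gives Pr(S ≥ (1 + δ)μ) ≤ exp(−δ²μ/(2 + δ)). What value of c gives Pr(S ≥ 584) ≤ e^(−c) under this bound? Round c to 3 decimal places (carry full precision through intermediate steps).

Write 584 = (1 + δ)μ, so δ = 584/493.3 − 1 = 0.1838638…
Then the exponent is δ²μ/(2 + δ) = (584 − μ)² / (μ·(2 + δ)) = 7.636211.

7.636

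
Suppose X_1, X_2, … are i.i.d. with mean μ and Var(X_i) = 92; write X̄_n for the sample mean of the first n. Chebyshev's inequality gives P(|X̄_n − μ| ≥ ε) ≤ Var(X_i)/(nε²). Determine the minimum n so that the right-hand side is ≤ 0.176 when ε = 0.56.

1667

Require 92/(n·0.56²) ≤ 0.176, i.e. n ≥ 92/(0.176·0.56²) = 1666.860.
The smallest integer n is 1667.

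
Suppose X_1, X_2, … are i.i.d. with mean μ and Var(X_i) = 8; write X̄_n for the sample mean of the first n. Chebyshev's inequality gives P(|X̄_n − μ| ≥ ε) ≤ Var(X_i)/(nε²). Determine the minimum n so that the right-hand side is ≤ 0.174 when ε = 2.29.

9

Require 8/(n·2.29²) ≤ 0.174, i.e. n ≥ 8/(0.174·2.29²) = 8.767.
The smallest integer n is 9.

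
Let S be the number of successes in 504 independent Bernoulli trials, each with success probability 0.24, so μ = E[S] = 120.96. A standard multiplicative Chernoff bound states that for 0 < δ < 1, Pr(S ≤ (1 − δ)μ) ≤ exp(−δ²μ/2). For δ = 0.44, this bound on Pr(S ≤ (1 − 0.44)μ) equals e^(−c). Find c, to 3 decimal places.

11.709

c = δ²μ/2 = 0.44²·120.96/2 = 11.7089.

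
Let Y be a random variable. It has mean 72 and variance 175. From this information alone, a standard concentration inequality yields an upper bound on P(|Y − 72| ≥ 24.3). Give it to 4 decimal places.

0.2964

Mean and variance are known, so Chebyshev's inequality applies.
Chebyshev: P(|Y − μ| ≥ t) ≤ Var(Y)/t².
Bound = 175 / 590.49 = 0.2964.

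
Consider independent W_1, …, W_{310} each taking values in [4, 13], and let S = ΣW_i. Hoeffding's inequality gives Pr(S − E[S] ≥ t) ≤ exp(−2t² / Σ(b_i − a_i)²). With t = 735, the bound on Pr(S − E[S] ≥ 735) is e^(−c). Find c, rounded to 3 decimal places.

Σ(b_i − a_i)² = 310·(9)² = 25110.
c = 2t²/25110 = 2·735²/25110 = 43.0287.

43.029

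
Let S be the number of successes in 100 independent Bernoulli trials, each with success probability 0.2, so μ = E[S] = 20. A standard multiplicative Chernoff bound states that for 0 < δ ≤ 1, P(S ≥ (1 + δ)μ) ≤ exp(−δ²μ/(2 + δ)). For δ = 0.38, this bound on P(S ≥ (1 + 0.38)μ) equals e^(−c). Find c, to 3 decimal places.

c = δ²μ/(2 + δ) = 0.38²·20/(2 + 0.38) = 1.2134.

1.213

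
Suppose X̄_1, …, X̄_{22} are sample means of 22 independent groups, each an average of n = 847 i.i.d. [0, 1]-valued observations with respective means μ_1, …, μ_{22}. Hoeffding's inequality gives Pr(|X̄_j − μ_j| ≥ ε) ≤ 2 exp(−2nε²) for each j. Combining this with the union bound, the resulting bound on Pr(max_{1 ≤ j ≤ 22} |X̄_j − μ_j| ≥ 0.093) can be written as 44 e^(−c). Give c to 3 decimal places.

Union bound over the 22 events: Pr(max_{1 ≤ j ≤ 22} |X̄_j − μ_j| ≥ 0.093) ≤ 22·2·exp(−2nε²) = 44 exp(−2·847·0.093²).
So c = 2·847·0.093² = 14.6514.

14.651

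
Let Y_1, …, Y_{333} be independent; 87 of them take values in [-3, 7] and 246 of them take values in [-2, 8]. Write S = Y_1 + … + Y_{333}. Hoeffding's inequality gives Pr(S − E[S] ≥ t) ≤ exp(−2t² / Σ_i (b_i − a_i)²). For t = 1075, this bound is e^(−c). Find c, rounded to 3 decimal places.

69.407

Σ(b_i − a_i)² = 87·10² + 246·10² = 33300.
c = 2t² / 33300 = 2·1075² / 33300 = 69.4069.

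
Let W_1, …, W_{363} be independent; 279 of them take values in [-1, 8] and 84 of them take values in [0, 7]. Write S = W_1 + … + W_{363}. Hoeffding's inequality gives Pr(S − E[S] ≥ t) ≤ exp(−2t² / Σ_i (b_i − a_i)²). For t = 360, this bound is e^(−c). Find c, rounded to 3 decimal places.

9.702

Σ(b_i − a_i)² = 279·9² + 84·7² = 26715.
c = 2t² / 26715 = 2·360² / 26715 = 9.7024.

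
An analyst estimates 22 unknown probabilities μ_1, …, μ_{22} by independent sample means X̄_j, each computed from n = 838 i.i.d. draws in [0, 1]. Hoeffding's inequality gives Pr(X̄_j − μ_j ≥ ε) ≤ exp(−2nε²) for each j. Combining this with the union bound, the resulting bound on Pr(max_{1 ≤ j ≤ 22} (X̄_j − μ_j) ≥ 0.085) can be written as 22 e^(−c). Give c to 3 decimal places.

12.109

Union bound over the 22 events: Pr(max_{1 ≤ j ≤ 22} (X̄_j − μ_j) ≥ 0.085) ≤ 22·exp(−2nε²) = 22 exp(−2·838·0.085²).
So c = 2·838·0.085² = 12.1091.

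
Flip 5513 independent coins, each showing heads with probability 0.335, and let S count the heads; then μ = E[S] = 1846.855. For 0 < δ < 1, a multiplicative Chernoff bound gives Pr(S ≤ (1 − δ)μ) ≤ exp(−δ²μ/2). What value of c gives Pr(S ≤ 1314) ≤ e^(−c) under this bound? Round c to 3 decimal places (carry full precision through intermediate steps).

76.870

Write 1314 = (1 − δ)μ, so δ = 1 − 1314/1846.855 = 0.2885202…
Then the exponent is δ²μ/2 = (μ − 1314)²/(2μ) = 76.869719.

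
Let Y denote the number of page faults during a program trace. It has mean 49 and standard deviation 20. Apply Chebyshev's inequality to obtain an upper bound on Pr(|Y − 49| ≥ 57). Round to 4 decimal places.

0.1231

Chebyshev: Pr(|Y − μ| ≥ t) ≤ Var(Y)/t².
Var(Y) = σ² = 20² = 400.
Bound = 400 / 3249 = 0.1231.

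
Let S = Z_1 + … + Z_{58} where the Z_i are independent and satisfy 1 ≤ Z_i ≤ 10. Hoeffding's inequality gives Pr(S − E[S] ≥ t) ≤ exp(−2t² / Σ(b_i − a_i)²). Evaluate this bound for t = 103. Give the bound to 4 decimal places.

0.0109

Σ(b_i − a_i)² = 58·(9)² = 4698.
Exponent = 2·103²/4698 = 4.5164.
Bound = exp(−4.5164) = 0.01093.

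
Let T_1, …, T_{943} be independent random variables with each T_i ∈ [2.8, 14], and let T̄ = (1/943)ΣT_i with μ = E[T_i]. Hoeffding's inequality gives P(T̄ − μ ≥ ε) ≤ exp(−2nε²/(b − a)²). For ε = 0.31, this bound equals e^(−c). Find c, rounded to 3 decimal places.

1.445

c = 2nε²/(b − a)² = 2·943·0.31² / 11.2² = 1.4449.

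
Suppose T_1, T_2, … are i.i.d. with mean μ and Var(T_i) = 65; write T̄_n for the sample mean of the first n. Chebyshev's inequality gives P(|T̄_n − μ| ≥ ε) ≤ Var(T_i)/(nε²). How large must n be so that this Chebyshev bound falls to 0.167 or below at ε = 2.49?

63

Require 65/(n·2.49²) ≤ 0.167, i.e. n ≥ 65/(0.167·2.49²) = 62.777.
The smallest integer n is 63.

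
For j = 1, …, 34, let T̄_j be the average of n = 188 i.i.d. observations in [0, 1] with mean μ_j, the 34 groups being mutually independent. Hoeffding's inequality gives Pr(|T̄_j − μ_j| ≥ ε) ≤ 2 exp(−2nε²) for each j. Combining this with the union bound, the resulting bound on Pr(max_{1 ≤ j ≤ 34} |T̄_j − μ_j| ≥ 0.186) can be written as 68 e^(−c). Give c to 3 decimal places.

Union bound over the 34 events: Pr(max_{1 ≤ j ≤ 34} |T̄_j − μ_j| ≥ 0.186) ≤ 34·2·exp(−2nε²) = 68 exp(−2·188·0.186²).
So c = 2·188·0.186² = 13.0081.

13.008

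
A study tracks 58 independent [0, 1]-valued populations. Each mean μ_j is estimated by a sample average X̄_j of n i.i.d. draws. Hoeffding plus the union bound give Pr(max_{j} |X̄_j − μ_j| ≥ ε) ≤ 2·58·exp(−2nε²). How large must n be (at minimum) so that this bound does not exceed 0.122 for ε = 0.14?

175

Need 2·58·exp(−2nε²) ≤ 0.122, i.e. exp(−2nε²) ≤ 0.122/116.
So 2nε² ≥ ln(116/0.122) = 6.857324.
Hence n ≥ 6.857324/(2·0.14²) = 174.932.
The smallest integer n is 175.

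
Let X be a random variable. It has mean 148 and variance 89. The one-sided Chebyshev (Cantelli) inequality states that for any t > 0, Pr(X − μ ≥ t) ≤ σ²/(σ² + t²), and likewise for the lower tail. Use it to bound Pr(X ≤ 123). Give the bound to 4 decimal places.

0.1246

Here σ² = 89 and t = 25, so σ² + t² = 714.
Cantelli's bound: 89/714 = 0.1246.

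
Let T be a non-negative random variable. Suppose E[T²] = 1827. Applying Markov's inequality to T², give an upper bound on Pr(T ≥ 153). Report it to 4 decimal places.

0.0780

Since T ≥ 0, the event {T ≥ 153} is the same as {T² ≥ 23409}.
Markov's inequality applied to T² gives Pr(T² ≥ 23409) ≤ E[T²]/23409 = 1827/23409 = 0.0780.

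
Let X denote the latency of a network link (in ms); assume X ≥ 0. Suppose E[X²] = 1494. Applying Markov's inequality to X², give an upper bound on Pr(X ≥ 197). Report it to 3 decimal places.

0.038

Since X ≥ 0, the event {X ≥ 197} is the same as {X² ≥ 38809}.
Markov's inequality applied to X² gives Pr(X² ≥ 38809) ≤ E[X²]/38809 = 1494/38809 = 0.0385.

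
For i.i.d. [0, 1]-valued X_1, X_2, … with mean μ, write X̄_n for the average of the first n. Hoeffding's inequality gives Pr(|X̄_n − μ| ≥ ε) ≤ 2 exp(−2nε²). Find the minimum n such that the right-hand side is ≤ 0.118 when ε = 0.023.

2676

Require 2·exp(−2nε²) ≤ 0.118, i.e. 2nε² ≥ ln(2/0.118) = 2.830218.
So n ≥ 2.830218 / (2·0.023²) = 2675.064.
The smallest integer n is 2676.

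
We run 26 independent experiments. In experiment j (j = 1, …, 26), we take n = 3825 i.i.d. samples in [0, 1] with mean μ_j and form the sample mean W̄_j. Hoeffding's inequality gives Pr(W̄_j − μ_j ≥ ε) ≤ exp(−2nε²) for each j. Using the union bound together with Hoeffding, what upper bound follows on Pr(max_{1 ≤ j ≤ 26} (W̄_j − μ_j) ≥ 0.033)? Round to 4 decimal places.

Per-experiment Hoeffding bound: exp(−2·3825·0.033²) = exp(−8.33085) = 0.00024097.
Union bound over 26 events: 26·0.00024097 = 0.00627.

0.0063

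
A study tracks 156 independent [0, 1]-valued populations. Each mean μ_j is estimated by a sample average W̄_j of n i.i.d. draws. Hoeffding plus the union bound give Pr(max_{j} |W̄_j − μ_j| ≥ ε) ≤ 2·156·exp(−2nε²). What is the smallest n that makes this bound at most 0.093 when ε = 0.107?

Need 2·156·exp(−2nε²) ≤ 0.093, i.e. exp(−2nε²) ≤ 0.093/312.
So 2nε² ≥ ln(312/0.093) = 8.118159.
Hence n ≥ 8.118159/(2·0.107²) = 354.536.
The smallest integer n is 355.

355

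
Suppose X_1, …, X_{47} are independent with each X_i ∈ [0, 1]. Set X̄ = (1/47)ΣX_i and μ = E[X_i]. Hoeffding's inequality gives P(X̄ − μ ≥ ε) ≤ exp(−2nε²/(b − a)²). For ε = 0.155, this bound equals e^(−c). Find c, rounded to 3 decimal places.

c = 2nε²/(b − a)² = 2·47·0.155² / 1² = 2.2584.

2.258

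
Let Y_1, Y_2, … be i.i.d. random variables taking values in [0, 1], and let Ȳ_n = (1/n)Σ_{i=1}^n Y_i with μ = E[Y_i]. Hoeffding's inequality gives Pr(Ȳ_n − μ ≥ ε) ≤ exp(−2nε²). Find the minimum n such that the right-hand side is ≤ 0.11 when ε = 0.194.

Require exp(−2nε²) ≤ 0.11, i.e. 2nε² ≥ ln(1/0.11) = 2.207275.
So n ≥ 2.207275 / (2·0.194²) = 29.324.
The smallest integer n is 30.

30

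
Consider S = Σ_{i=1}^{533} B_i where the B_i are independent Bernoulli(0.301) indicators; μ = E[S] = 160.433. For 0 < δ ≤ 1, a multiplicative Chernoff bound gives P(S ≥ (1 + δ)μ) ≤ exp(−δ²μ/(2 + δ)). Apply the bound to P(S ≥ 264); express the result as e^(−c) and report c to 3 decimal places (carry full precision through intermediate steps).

25.272

Write 264 = (1 + δ)μ, so δ = 264/160.433 − 1 = 0.6455467…
Then the exponent is δ²μ/(2 + δ) = (264 − μ)² / (μ·(2 + δ)) = 25.271653.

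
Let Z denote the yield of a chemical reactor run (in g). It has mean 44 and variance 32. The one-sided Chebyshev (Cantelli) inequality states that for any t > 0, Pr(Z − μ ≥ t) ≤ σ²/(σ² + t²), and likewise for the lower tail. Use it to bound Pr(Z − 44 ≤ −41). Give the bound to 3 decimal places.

0.019

Here σ² = 32 and t = 41, so σ² + t² = 1713.
Cantelli's bound: 32/1713 = 0.0187.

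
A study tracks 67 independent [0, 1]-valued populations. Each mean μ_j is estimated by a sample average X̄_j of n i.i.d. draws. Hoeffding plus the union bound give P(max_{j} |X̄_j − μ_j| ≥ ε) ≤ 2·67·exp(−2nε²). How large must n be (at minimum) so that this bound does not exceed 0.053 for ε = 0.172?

Need 2·67·exp(−2nε²) ≤ 0.053, i.e. exp(−2nε²) ≤ 0.053/134.
So 2nε² ≥ ln(134/0.053) = 7.835303.
Hence n ≥ 7.835303/(2·0.172²) = 132.425.
The smallest integer n is 133.

133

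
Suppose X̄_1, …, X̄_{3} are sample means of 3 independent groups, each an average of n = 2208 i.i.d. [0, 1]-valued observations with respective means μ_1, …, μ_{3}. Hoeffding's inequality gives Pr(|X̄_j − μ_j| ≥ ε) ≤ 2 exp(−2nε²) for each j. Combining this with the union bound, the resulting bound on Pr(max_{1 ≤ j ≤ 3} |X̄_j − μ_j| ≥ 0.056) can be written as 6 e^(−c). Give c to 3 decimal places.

13.849

Union bound over the 3 events: Pr(max_{1 ≤ j ≤ 3} |X̄_j − μ_j| ≥ 0.056) ≤ 3·2·exp(−2nε²) = 6 exp(−2·2208·0.056²).
So c = 2·2208·0.056² = 13.8486.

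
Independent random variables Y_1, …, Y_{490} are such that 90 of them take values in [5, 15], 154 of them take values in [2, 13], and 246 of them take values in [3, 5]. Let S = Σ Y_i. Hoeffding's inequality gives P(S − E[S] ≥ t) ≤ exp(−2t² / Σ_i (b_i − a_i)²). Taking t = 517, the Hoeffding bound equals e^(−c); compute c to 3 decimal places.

Σ(b_i − a_i)² = 90·10² + 154·11² + 246·2² = 28618.
c = 2t² / 28618 = 2·517² / 28618 = 18.6798.

18.680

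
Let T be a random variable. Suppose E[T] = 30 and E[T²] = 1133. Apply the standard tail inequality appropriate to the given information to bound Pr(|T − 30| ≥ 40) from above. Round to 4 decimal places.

The first two moments determine the variance, so Chebyshev's inequality is the sharpest standard bound available.
Var(T) = E[T²] − (E[T])² = 1133 − 900 = 233.
Chebyshev's inequality: Pr(|T − μ| ≥ t) ≤ Var(T)/t² = 233/1600 = 0.1456.

0.1456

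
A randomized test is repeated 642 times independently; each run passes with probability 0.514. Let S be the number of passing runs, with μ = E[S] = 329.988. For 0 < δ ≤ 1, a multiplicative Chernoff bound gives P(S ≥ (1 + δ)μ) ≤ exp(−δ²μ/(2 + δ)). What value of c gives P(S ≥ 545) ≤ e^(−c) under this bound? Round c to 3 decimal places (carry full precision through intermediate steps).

Write 545 = (1 + δ)μ, so δ = 545/329.988 − 1 = 0.6515752…
Then the exponent is δ²μ/(2 + δ) = (545 − μ)² / (μ·(2 + δ)) = 52.835193.

52.835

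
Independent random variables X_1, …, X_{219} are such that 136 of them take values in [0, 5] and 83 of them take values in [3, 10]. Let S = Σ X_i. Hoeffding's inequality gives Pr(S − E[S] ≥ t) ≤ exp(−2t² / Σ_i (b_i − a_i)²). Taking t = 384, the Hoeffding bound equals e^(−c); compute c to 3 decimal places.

Σ(b_i − a_i)² = 136·5² + 83·7² = 7467.
c = 2t² / 7467 = 2·384² / 7467 = 39.4954.

39.495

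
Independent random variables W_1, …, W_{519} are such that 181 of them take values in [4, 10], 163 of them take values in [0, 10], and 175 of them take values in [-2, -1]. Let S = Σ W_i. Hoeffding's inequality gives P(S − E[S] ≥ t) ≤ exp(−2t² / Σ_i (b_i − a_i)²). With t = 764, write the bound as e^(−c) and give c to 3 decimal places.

Σ(b_i − a_i)² = 181·6² + 163·10² + 175·1² = 22991.
c = 2t² / 22991 = 2·764² / 22991 = 50.7760.

50.776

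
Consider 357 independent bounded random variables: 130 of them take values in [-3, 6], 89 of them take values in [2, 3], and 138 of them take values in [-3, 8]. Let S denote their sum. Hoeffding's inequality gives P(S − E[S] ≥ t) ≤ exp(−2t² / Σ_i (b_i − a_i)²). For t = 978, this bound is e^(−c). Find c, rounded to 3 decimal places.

Σ(b_i − a_i)² = 130·9² + 89·1² + 138·11² = 27317.
c = 2t² / 27317 = 2·978² / 27317 = 70.0285.

70.028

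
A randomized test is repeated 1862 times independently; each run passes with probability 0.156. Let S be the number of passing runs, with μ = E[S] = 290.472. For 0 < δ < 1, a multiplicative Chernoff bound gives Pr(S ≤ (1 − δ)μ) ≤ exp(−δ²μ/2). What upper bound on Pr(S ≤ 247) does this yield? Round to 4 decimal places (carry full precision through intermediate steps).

Write 247 = (1 − δ)μ, so δ = 1 − 247/290.472 = 0.1496599…
Then the exponent is δ²μ/2 = (μ − 247)²/(2μ) = 3.253007.
Bound = exp(−3.253007) = 0.03866.

0.0387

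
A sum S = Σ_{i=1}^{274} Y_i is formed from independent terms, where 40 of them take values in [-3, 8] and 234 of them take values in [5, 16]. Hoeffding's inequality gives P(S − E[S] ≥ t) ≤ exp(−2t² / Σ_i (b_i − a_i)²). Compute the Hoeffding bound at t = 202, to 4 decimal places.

Σ(b_i − a_i)² = 40·11² + 234·11² = 33154.
Exponent = 2·202² / 33154 = 2.46148.
Bound = exp(−2.46148) = 0.08531.

0.0853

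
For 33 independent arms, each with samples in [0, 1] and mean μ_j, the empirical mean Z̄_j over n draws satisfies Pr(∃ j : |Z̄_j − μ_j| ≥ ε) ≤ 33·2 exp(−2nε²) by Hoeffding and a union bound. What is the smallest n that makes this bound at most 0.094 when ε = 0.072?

Need 2·33·exp(−2nε²) ≤ 0.094, i.e. exp(−2nε²) ≤ 0.094/66.
So 2nε² ≥ ln(66/0.094) = 6.554115.
Hence n ≥ 6.554115/(2·0.072²) = 632.148.
The smallest integer n is 633.

633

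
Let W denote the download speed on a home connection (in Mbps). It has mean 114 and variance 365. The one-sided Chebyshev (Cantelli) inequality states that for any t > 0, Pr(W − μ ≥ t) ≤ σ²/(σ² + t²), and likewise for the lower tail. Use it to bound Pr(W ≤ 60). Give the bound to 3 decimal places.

0.111

Here σ² = 365 and t = 54, so σ² + t² = 3281.
Cantelli's bound: 365/3281 = 0.1112.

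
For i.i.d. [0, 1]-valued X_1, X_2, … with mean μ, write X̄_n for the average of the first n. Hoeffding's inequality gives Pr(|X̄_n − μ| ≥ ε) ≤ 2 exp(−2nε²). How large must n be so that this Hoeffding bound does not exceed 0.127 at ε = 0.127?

86

Require 2·exp(−2nε²) ≤ 0.127, i.e. 2nε² ≥ ln(2/0.127) = 2.756715.
So n ≥ 2.756715 / (2·0.127²) = 85.458.
The smallest integer n is 86.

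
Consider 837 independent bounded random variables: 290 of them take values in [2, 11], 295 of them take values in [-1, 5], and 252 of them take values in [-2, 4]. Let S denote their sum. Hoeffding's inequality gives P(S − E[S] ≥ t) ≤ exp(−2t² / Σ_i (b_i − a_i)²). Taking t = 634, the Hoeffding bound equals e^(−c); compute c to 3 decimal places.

18.617

Σ(b_i − a_i)² = 290·9² + 295·6² + 252·6² = 43182.
c = 2t² / 43182 = 2·634² / 43182 = 18.6168.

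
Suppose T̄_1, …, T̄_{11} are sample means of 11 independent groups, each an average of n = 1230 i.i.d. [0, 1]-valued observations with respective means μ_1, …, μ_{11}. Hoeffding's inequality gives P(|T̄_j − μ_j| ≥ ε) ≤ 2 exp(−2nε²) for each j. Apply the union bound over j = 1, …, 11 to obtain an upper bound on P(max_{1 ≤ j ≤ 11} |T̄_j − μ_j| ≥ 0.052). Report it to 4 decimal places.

0.0284

Per-experiment Hoeffding bound: 2·exp(−2·1230·0.052²) = 2·exp(−6.65184) = 0.0025833.
Union bound over 11 events: 11·0.0025833 = 0.02842.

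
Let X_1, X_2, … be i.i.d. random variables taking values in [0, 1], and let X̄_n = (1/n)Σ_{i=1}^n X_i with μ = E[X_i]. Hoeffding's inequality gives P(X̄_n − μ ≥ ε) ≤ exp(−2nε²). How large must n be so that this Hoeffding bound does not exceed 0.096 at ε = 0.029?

1394

Require exp(−2nε²) ≤ 0.096, i.e. 2nε² ≥ ln(1/0.096) = 2.343407.
So n ≥ 2.343407 / (2·0.029²) = 1393.227.
The smallest integer n is 1394.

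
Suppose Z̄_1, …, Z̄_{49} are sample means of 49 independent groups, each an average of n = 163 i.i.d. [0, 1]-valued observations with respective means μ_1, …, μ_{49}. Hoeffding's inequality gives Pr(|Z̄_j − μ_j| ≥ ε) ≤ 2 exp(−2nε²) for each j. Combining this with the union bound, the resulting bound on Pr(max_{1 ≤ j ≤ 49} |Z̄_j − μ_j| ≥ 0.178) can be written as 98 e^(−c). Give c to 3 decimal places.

Union bound over the 49 events: Pr(max_{1 ≤ j ≤ 49} |Z̄_j − μ_j| ≥ 0.178) ≤ 49·2·exp(−2nε²) = 98 exp(−2·163·0.178²).
So c = 2·163·0.178² = 10.3290.

10.329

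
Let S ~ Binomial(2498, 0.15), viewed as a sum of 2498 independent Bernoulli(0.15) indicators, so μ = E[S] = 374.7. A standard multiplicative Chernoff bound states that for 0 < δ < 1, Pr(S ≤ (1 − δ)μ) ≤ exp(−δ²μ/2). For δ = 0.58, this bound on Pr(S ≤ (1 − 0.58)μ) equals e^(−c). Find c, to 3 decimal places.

63.025

c = δ²μ/2 = 0.58²·374.7/2 = 63.0245.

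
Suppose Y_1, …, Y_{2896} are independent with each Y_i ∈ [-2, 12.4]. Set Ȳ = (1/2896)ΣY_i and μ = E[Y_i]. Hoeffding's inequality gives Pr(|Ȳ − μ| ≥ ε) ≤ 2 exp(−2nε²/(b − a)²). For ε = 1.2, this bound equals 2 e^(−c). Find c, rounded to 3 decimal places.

40.222

c = 2nε²/(b − a)² = 2·2896·1.2² / 14.4² = 40.2222.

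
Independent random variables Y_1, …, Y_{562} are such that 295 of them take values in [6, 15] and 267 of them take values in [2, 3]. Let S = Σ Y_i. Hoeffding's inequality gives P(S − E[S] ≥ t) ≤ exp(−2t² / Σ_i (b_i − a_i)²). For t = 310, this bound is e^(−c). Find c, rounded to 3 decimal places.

7.955

Σ(b_i − a_i)² = 295·9² + 267·1² = 24162.
c = 2t² / 24162 = 2·310² / 24162 = 7.9546.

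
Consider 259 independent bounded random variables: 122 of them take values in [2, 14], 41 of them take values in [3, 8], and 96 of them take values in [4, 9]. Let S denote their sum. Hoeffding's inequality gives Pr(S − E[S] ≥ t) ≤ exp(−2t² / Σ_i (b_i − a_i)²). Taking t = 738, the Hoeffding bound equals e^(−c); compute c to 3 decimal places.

51.888

Σ(b_i − a_i)² = 122·12² + 41·5² + 96·5² = 20993.
c = 2t² / 20993 = 2·738² / 20993 = 51.8882.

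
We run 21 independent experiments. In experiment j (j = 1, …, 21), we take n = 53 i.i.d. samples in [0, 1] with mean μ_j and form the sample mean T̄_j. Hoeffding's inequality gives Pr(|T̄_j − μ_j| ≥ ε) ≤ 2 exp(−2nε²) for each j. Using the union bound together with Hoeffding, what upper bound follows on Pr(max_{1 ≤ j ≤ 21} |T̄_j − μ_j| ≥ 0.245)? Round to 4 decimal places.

0.0724

Per-experiment Hoeffding bound: 2·exp(−2·53·0.245²) = 2·exp(−6.36265) = 0.0034496.
Union bound over 21 events: 21·0.0034496 = 0.07244.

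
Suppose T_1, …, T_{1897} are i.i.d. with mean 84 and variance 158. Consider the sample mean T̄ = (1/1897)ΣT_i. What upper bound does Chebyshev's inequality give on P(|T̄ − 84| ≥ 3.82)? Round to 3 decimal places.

Var(T̄) = Var(T_i)/n = 158/1897 = 0.083289.
Chebyshev: P(|T̄ − 84| ≥ 3.82) ≤ Var(T̄)/(3.82)² = 158/(1897·3.82²) = 0.0057.

0.006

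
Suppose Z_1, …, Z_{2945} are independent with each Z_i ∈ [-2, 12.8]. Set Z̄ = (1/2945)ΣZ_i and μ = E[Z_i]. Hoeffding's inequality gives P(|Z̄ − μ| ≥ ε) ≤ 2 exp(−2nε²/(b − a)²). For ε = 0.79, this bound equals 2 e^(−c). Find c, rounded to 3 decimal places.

16.782

c = 2nε²/(b − a)² = 2·2945·0.79² / 14.8² = 16.7821.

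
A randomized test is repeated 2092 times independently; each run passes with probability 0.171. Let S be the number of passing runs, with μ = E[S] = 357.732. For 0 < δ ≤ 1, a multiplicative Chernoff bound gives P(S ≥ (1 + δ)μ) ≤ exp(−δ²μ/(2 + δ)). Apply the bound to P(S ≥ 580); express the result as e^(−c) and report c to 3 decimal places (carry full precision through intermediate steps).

52.684

Write 580 = (1 + δ)μ, so δ = 580/357.732 − 1 = 0.6213255…
Then the exponent is δ²μ/(2 + δ) = (580 − μ)² / (μ·(2 + δ)) = 52.683564.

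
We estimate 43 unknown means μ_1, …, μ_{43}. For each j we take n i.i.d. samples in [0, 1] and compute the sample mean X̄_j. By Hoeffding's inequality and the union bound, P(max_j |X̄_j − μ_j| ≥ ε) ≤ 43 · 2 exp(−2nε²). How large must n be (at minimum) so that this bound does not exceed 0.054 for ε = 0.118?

265

Need 2·43·exp(−2nε²) ≤ 0.054, i.e. exp(−2nε²) ≤ 0.054/86.
So 2nε² ≥ ln(86/0.054) = 7.373119.
Hence n ≥ 7.373119/(2·0.118²) = 264.763.
The smallest integer n is 265.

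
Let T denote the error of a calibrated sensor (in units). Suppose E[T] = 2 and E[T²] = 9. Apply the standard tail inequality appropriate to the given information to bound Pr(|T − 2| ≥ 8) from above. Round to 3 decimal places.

The first two moments determine the variance, so Chebyshev's inequality is the sharpest standard bound available.
Var(T) = E[T²] − (E[T])² = 9 − 4 = 5.
Chebyshev's inequality: Pr(|T − μ| ≥ t) ≤ Var(T)/t² = 5/64 = 0.0781.

0.078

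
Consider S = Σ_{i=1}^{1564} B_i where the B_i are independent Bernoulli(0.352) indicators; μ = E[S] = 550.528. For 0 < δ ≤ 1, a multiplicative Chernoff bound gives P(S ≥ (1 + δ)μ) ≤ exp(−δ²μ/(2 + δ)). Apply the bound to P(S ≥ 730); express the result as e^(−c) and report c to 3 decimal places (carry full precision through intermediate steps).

25.154

Write 730 = (1 + δ)μ, so δ = 730/550.528 − 1 = 0.3259998…
Then the exponent is δ²μ/(2 + δ) = (730 − μ)² / (μ·(2 + δ)) = 25.153842.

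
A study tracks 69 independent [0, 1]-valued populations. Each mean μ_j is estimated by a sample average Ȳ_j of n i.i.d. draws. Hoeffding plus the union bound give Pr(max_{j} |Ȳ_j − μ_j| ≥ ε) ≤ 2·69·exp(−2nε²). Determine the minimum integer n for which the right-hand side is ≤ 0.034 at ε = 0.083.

Need 2·69·exp(−2nε²) ≤ 0.034, i.e. exp(−2nε²) ≤ 0.034/138.
So 2nε² ≥ ln(138/0.034) = 8.308648.
Hence n ≥ 8.308648/(2·0.083²) = 603.037.
The smallest integer n is 604.

604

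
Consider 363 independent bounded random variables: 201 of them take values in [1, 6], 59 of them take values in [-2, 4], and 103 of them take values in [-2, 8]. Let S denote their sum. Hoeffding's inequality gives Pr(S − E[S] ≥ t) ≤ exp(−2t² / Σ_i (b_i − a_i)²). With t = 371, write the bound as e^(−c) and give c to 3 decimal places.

15.776

Σ(b_i − a_i)² = 201·5² + 59·6² + 103·10² = 17449.
c = 2t² / 17449 = 2·371² / 17449 = 15.7764.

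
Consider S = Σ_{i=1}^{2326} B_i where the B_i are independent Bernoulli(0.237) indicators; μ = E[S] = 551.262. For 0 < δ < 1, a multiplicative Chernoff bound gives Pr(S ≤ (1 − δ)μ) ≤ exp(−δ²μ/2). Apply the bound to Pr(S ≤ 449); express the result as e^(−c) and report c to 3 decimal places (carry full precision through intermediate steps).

9.485

Write 449 = (1 − δ)μ, so δ = 1 − 449/551.262 = 0.1855053…
Then the exponent is δ²μ/2 = (μ − 449)²/(2μ) = 9.485069.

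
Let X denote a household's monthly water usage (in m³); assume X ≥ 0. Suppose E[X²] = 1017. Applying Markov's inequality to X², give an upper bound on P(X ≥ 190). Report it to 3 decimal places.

0.028

Since X ≥ 0, the event {X ≥ 190} is the same as {X² ≥ 36100}.
Markov's inequality applied to X² gives P(X² ≥ 36100) ≤ E[X²]/36100 = 1017/36100 = 0.0282.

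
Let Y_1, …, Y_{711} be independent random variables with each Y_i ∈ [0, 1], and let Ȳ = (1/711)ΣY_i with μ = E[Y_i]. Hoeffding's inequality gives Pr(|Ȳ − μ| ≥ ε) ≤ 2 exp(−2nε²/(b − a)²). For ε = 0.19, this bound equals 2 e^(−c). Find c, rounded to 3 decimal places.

c = 2nε²/(b − a)² = 2·711·0.19² / 1² = 51.3342.

51.334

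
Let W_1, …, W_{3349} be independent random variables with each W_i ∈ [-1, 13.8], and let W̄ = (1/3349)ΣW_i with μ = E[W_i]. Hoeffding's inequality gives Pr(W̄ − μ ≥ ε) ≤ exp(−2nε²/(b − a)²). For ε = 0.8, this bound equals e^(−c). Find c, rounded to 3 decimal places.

19.570

c = 2nε²/(b − a)² = 2·3349·0.8² / 14.8² = 19.5705.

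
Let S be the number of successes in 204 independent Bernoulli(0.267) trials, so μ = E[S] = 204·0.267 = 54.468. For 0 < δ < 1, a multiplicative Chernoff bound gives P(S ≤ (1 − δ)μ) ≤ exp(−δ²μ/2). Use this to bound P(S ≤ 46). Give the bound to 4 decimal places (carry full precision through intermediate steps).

0.5178

Write 46 = (1 − δ)μ, so δ = 1 − 46/54.468 = 0.1554674…
Then the exponent is δ²μ/2 = (μ − 46)²/(2μ) = 0.658249.
Bound = exp(−0.658249) = 0.51776.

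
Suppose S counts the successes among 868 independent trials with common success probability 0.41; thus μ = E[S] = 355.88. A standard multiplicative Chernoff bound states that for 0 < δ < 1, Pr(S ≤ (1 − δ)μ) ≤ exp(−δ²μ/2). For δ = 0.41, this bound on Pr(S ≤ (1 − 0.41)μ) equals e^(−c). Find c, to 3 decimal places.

29.912

c = δ²μ/2 = 0.41²·355.88/2 = 29.9117.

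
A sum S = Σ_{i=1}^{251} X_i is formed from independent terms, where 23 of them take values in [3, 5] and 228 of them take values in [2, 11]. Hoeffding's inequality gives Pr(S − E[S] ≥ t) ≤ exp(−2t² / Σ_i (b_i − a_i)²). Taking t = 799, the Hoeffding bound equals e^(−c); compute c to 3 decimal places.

Σ(b_i − a_i)² = 23·2² + 228·9² = 18560.
c = 2t² / 18560 = 2·799² / 18560 = 68.7932.

68.793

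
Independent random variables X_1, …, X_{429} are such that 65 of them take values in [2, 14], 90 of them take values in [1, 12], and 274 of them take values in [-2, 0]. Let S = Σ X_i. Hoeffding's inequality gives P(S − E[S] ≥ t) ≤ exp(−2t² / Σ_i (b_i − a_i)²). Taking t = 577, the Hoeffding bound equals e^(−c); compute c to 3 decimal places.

Σ(b_i − a_i)² = 65·12² + 90·11² + 274·2² = 21346.
c = 2t² / 21346 = 2·577² / 21346 = 31.1936.

31.194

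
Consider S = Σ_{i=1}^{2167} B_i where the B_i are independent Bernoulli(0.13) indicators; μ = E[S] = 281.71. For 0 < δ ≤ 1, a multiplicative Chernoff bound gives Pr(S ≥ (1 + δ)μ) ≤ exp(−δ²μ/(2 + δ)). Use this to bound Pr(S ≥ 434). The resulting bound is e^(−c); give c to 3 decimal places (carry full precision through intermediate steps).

Write 434 = (1 + δ)μ, so δ = 434/281.71 − 1 = 0.5405914…
Then the exponent is δ²μ/(2 + δ) = (434 − μ)² / (μ·(2 + δ)) = 32.404527.

32.405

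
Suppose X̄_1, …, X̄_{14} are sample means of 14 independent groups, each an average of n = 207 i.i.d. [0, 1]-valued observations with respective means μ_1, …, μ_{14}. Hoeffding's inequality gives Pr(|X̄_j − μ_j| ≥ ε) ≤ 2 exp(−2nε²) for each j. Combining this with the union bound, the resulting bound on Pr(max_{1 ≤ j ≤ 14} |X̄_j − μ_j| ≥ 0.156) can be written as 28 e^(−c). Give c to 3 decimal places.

Union bound over the 14 events: Pr(max_{1 ≤ j ≤ 14} |X̄_j − μ_j| ≥ 0.156) ≤ 14·2·exp(−2nε²) = 28 exp(−2·207·0.156²).
So c = 2·207·0.156² = 10.0751.

10.075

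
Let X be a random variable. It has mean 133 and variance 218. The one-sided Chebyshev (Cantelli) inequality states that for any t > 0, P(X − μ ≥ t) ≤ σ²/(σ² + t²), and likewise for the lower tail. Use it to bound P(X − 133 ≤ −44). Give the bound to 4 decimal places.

Here σ² = 218 and t = 44, so σ² + t² = 2154.
Cantelli's bound: 218/2154 = 0.1012.

0.1012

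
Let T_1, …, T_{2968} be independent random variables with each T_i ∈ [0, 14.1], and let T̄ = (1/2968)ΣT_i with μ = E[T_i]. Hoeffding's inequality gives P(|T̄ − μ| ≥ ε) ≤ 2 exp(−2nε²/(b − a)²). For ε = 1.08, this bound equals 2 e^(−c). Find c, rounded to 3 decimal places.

34.826

c = 2nε²/(b − a)² = 2·2968·1.08² / 14.1² = 34.8260.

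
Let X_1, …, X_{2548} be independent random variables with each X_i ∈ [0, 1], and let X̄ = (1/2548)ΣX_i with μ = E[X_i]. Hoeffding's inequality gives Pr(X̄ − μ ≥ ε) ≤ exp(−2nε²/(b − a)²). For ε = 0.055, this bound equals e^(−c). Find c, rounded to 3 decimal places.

c = 2nε²/(b − a)² = 2·2548·0.055² / 1² = 15.4154.

15.415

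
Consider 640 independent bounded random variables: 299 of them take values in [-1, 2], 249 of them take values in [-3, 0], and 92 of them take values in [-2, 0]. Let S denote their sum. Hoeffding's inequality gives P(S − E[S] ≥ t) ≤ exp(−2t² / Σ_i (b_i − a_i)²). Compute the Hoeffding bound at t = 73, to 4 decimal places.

Σ(b_i − a_i)² = 299·3² + 249·3² + 92·2² = 5300.
Exponent = 2·73² / 5300 = 2.01094.
Bound = exp(−2.01094) = 0.13386.

0.1339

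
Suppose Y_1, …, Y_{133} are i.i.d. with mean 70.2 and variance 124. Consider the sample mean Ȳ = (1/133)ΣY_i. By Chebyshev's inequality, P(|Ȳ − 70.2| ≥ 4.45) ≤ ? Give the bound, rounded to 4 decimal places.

Var(Ȳ) = Var(Y_i)/n = 124/133 = 0.93233.
Chebyshev: P(|Ȳ − 70.2| ≥ 4.45) ≤ Var(Ȳ)/(4.45)² = 124/(133·4.45²) = 0.0471.

0.0471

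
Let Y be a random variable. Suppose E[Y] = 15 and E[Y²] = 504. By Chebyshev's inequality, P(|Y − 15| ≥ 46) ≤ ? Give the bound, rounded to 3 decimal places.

0.132

Var(Y) = E[Y²] − (E[Y])² = 504 − 225 = 279.
Chebyshev's inequality: P(|Y − μ| ≥ t) ≤ Var(Y)/t² = 279/2116 = 0.1319.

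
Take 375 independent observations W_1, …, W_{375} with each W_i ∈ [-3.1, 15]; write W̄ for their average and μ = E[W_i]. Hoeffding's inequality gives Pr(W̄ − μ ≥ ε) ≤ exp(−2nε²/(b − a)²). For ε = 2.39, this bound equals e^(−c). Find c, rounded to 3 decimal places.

c = 2nε²/(b − a)² = 2·375·2.39² / 18.1² = 13.0768.

13.077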